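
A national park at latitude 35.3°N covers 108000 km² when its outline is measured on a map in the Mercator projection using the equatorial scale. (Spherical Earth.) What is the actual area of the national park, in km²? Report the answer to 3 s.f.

71900 km²

The Mercator projection is conformal; its linear scale factor is the same in every direction and equals sec φ = 1/cos φ.
Areal scale = k² = sec²φ = 1/cos²(35.3°) = 1/0.8161² = 1.501.
True area = apparent / (areal scale) = 108000 / 1.501 ≈ 71900 km².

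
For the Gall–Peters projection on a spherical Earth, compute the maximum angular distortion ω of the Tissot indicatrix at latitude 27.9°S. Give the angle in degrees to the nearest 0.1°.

Gall–Peters is a cylindrical equal-area projection with standard parallels at ±45°. A cylindrical equal-area projection with standard parallel φ₀ has meridian scale h = cos φ / cos φ₀ and parallel scale k = cos φ₀ / cos φ (so areas are preserved, h·k = 1).
At 27.9°: h = 1.250, k = 0.8001; principal scales a = 1.250, b = 0.8001.
sin(ω/2) = (a − b)/(a + b) = 0.4497/2.050 = 0.2194, so ω = 2 arcsin(0.2194) ≈ 25.3°.

25.3°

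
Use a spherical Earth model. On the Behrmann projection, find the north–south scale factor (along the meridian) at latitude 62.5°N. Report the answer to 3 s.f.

The Behrmann projection is cylindrical equal-area with φ₀ = 30°. Cylindrical equal-area (φ₀ = 30°): h = cos φ / cos 30° along meridians, k = cos 30° / cos φ along parallels; h·k = 1.
h = cos 62.5° / cos 30° = 0.4617/0.8660 = 0.5332.

0.533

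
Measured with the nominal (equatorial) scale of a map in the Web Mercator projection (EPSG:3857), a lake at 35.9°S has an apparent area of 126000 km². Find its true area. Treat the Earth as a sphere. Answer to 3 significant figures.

82700 km²

Mercator is conformal, so the point scale is isotropic: h = k = sec φ = 1/cos φ.
Areal scale = k² = sec²φ = 1/cos²(35.9°) = 1/0.8100² = 1.524.
True area = apparent / (areal scale) = 126000 / 1.524 ≈ 82700 km².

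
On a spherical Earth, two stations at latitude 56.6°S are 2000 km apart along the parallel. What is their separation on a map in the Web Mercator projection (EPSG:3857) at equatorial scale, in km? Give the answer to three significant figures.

For Mercator, h = k = sec φ (a conformal cylindrical projection has a single point scale, 1/cos φ).
Along the parallel, k = sec 56.6° = 1/0.5505 = 1.817.
Map distance = 2000 × 1.817 ≈ 3630 km.

3630 km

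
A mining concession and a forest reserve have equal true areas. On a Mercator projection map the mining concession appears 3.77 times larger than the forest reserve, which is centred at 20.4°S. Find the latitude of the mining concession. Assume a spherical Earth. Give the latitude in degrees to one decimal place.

For equal true areas on Mercator, apparent areas scale as sec²φ, so the ratio is cos²φ₂ / cos²φ₁.
cos²φ₂ / cos²φ₁ = 3.77  ⇒  cos φ₁ = cos 20.4° / √3.77 = 0.9373/1.942 = 0.4827.
φ₁ = arccos(0.4827) ≈ 61.1°.

61.1°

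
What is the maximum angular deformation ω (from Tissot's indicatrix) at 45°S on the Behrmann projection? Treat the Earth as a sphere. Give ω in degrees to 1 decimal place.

23.1°

The Behrmann projection is cylindrical equal-area with φ₀ = 30°. Cylindrical equal-area (φ₀ = 30°): h = cos φ / cos 30° along meridians, k = cos 30° / cos φ along parallels; h·k = 1.
At 45°: h = 0.8165, k = 1.225; principal scales a = 1.225, b = 0.8165.
sin(ω/2) = (a − b)/(a + b) = 0.4082/2.041 = 0.2000, so ω = 2 arcsin(0.2000) ≈ 23.1°.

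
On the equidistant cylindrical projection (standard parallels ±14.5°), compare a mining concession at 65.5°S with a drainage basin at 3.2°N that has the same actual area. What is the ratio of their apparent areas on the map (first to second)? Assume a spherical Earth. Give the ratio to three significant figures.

The equidistant cylindrical projection with φ₀ = 14.5° has h = 1 (meridians true) and k = cos φ₀ / cos φ along parallels.
Areal scale at 65.5°: h·k = 1.000 × 2.335 = 2.335.
Areal scale at 3.2°: h·k = 1.000 × 0.9697 = 0.9697.
Ratio = 2.335/0.9697 ≈ 2.41.

2.41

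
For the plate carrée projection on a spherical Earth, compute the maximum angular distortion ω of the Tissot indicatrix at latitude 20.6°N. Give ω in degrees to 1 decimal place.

3.8°

In the plate carrée (x = Rλ, y = Rφ), meridians are true-scale (h = 1) and parallels are stretched by k = sec φ.
At 20.6°: h = 1.000, k = 1.068; principal scales a = 1.068, b = 1.000.
sin(ω/2) = (a − b)/(a + b) = 0.06831/2.068 = 0.03303, so ω = 2 arcsin(0.03303) ≈ 3.8°.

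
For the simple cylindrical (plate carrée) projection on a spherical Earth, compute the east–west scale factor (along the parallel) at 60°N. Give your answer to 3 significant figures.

Plate carrée maps x = Rλ, y = Rφ. The meridian scale is h = 1 and the parallel scale is k = 1/cos φ = sec φ.
k = 1/cos 60° = 1/0.5000 = 2.000.

2.00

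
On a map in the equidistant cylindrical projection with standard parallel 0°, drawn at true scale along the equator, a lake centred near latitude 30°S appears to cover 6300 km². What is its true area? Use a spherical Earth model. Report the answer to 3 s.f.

For the equirectangular projection with φ₀ = 0 (plate carrée), h = 1 along meridians and k = sec φ along parallels.
Areal scale = h·k = 1 × sec φ; at 30°, h = 1.000, k = 1.155, so h·k = 1.155.
True area = apparent / (areal scale) = 6300 / 1.155 ≈ 5460 km².

5460 km²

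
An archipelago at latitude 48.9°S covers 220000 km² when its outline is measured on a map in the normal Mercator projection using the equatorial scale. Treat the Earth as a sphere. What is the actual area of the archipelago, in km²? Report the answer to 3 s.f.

95100 km²

Mercator is conformal, so the point scale is isotropic: h = k = sec φ = 1/cos φ.
Areal scale = k² = sec²φ = 1/cos²(48.9°) = 1/0.6574² = 2.314.
True area = apparent / (areal scale) = 220000 / 2.314 ≈ 95100 km².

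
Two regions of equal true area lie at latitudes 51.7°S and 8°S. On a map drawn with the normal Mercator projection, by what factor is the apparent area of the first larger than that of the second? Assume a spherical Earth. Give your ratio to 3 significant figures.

Mercator is conformal with k = sec φ, so areal scale = k² = sec²φ.
At 51.7°: sec²(51.7°) = 1/0.6198² = 2.603.
At 8°: sec²(8°) = 1/0.9903² = 1.020.
Ratio = 2.603/1.020 = cos²(8°)/cos²(51.7°) ≈ 2.55.

2.55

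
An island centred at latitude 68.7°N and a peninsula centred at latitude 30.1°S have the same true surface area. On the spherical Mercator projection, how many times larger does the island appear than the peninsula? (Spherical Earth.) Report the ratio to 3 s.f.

5.67

On Mercator, area is exaggerated by sec²φ = 1/cos²φ.
At 68.7°: sec²(68.7°) = 1/0.3633² = 7.579.
At 30.1°: sec²(30.1°) = 1/0.8652² = 1.336.
Ratio = 7.579/1.336 = cos²(30.1°)/cos²(68.7°) ≈ 5.67.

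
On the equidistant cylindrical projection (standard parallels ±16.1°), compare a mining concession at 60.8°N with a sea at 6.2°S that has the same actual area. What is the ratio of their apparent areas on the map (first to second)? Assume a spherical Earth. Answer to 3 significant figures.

In the equirectangular projection with standard parallel φ₀ = 16.1° (x = Rλ cos φ₀, y = Rφ), meridians are true-scale (h = 1) and the parallel scale is k = cos φ₀ / cos φ.
Areal scale at 60.8°: h·k = 1.000 × 1.969 = 1.969.
Areal scale at 6.2°: h·k = 1.000 × 0.9664 = 0.9664.
Ratio = 1.969/0.9664 ≈ 2.04.

2.04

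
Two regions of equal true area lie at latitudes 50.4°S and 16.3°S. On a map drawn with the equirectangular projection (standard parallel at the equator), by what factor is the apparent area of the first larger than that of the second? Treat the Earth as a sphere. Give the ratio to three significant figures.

For the equirectangular projection with φ₀ = 0 (plate carrée), h = 1 along meridians and k = sec φ along parallels.
Areal scale at 50.4°: h·k = 1.000 × 1.569 = 1.569.
Areal scale at 16.3°: h·k = 1.000 × 1.042 = 1.042.
Ratio = 1.569/1.042 ≈ 1.51.

1.51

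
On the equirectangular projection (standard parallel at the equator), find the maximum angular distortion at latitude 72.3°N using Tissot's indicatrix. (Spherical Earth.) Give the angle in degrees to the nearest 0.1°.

64.5°

Plate carrée maps x = Rλ, y = Rφ. The meridian scale is h = 1 and the parallel scale is k = 1/cos φ = sec φ.
At 72.3°: h = 1.000, k = 3.289; principal scales a = 3.289, b = 1.000.
sin(ω/2) = (a − b)/(a + b) = 2.289/4.289 = 0.5337, so ω = 2 arcsin(0.5337) ≈ 64.5°.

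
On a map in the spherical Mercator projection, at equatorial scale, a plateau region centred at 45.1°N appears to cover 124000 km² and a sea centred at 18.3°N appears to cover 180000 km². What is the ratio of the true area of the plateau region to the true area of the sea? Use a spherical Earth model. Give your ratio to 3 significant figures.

0.381

On Mercator the areal scale is sec²φ, so true area = apparent × cos²φ.
True area of plateau region: 124000 × cos²(45.1°) = 124000 × 0.4983 = 61780 km².
True area of sea: 180000 × cos²(18.3°) = 180000 × 0.9014 = 162300 km².
Ratio = 61780 / 162300 ≈ 0.381.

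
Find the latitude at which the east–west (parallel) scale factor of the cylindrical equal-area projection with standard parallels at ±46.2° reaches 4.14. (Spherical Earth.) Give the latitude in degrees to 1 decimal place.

A cylindrical equal-area projection with standard parallel φ₀ has meridian scale h = cos φ / cos φ₀ and parallel scale k = cos φ₀ / cos φ (so areas are preserved, h·k = 1).
k = cos φ₀ / cos φ = 4.14  ⇒  cos φ = cos 46.2° / 4.14 = 0.1672.
φ = arccos(0.1672) ≈ 80.4°.

80.4°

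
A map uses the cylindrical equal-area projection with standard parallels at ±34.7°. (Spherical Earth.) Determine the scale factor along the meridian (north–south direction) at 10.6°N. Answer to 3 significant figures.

1.20

For cylindrical equal-area with standard parallel φ₀, h = cos φ / cos φ₀ and k = cos φ₀ / cos φ, so h·k = 1.
h = cos 10.6° / cos 34.7° = 0.9829/0.8221 = 1.196.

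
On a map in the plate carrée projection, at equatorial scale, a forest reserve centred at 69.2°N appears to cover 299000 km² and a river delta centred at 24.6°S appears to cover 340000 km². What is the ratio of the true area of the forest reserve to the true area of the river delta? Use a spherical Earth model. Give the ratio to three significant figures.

On the plate carrée, areal scale = h·k = 1 × sec φ, so true area = apparent × cos φ.
True area of forest reserve: 299000 × cos(69.2°) = 299000 × 0.3551 = 106200 km².
True area of river delta: 340000 × cos(24.6°) = 340000 × 0.9092 = 309100 km².
Ratio = 106200 / 309100 ≈ 0.343.

0.343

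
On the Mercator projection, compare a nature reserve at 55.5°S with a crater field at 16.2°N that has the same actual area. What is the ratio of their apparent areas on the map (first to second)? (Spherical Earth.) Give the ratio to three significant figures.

2.87

On Mercator, area is exaggerated by sec²φ = 1/cos²φ.
At 55.5°: sec²(55.5°) = 1/0.5664² = 3.117.
At 16.2°: sec²(16.2°) = 1/0.9603² = 1.084.
Ratio = 3.117/1.084 = cos²(16.2°)/cos²(55.5°) ≈ 2.87.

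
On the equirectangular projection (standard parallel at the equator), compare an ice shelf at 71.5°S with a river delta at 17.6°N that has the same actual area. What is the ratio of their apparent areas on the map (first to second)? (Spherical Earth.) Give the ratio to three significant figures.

For the equirectangular projection with φ₀ = 0 (plate carrée), h = 1 along meridians and k = sec φ along parallels.
Areal scale at 71.5°: h·k = 1.000 × 3.152 = 3.152.
Areal scale at 17.6°: h·k = 1.000 × 1.049 = 1.049.
Ratio = 3.152/1.049 ≈ 3.00.

3.00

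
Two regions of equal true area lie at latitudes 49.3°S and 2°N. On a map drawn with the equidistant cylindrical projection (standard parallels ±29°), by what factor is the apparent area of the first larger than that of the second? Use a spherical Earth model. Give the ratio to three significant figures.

1.53

The equidistant cylindrical projection with φ₀ = 29° has h = 1 (meridians true) and k = cos φ₀ / cos φ along parallels.
Areal scale at 49.3°: h·k = 1.000 × 1.341 = 1.341.
Areal scale at 2°: h·k = 1.000 × 0.8752 = 0.8752.
Ratio = 1.341/0.8752 ≈ 1.53.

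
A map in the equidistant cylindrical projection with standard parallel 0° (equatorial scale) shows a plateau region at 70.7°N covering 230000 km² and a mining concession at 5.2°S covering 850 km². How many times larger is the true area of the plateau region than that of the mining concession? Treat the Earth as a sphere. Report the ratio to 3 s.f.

89.8

Plate carrée has h = 1 and k = sec φ, giving areal scale sec φ; true area = (apparent area) · cos φ.
True area of plateau region: 230000 × cos(70.7°) = 230000 × 0.3305 = 76020 km².
True area of mining concession: 850 × cos(5.2°) = 850 × 0.9959 = 846.5 km².
Ratio = 76020 / 846.5 ≈ 89.8.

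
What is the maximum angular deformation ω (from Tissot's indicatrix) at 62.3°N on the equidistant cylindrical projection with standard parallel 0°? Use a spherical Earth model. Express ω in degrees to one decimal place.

Plate carrée maps x = Rλ, y = Rφ. The meridian scale is h = 1 and the parallel scale is k = 1/cos φ = sec φ.
At 62.3°: h = 1.000, k = 2.151; principal scales a = 2.151, b = 1.000.
sin(ω/2) = (a − b)/(a + b) = 1.151/3.151 = 0.3653, so ω = 2 arcsin(0.3653) ≈ 42.9°.

42.9°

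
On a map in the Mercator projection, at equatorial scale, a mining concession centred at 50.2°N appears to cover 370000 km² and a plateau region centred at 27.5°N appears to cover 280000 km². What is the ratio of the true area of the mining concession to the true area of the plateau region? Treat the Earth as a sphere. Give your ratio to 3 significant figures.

On Mercator the areal scale is sec²φ, so true area = apparent × cos²φ.
True area of mining concession: 370000 × cos²(50.2°) = 370000 × 0.4097 = 151600 km².
True area of plateau region: 280000 × cos²(27.5°) = 280000 × 0.7868 = 220300 km².
Ratio = 151600 / 220300 ≈ 0.688.

0.688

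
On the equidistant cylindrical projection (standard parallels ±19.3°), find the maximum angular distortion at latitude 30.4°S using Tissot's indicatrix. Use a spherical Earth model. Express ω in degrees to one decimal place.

5.2°

In the equirectangular projection with standard parallel φ₀ = 19.3° (x = Rλ cos φ₀, y = Rφ), meridians are true-scale (h = 1) and the parallel scale is k = cos φ₀ / cos φ.
At 30.4°: h = 1.000, k = 1.094; principal scales a = 1.094, b = 1.000.
sin(ω/2) = (a − b)/(a + b) = 0.09424/2.094 = 0.04500, so ω = 2 arcsin(0.04500) ≈ 5.2°.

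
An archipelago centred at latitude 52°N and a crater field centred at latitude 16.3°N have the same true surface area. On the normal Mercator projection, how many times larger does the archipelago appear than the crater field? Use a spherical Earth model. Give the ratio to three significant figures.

Mercator areal scale is sec²φ.
At 52°: sec²(52°) = 1/0.6157² = 2.638.
At 16.3°: sec²(16.3°) = 1/0.9598² = 1.086.
Ratio = 2.638/1.086 = cos²(16.3°)/cos²(52°) ≈ 2.43.

2.43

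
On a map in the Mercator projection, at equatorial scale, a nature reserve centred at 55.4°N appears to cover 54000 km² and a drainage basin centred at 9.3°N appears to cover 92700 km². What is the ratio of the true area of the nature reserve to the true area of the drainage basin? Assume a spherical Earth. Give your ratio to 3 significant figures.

Since Mercator area scale is 1/cos²φ, the true area equals the apparent area multiplied by cos²φ.
True area of nature reserve: 54000 × cos²(55.4°) = 54000 × 0.3224 = 17410 km².
True area of drainage basin: 92700 × cos²(9.3°) = 92700 × 0.9739 = 90280 km².
Ratio = 17410 / 90280 ≈ 0.193.

0.193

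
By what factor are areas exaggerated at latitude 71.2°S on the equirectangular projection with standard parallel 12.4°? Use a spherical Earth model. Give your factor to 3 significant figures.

3.03

The equidistant cylindrical projection with φ₀ = 12.4° has h = 1 (meridians true) and k = cos φ₀ / cos φ along parallels.
Areal scale = h·k = 1 × cos φ₀ / cos φ; at 71.2°, h = 1.000, k = 3.031, so h·k = 3.031.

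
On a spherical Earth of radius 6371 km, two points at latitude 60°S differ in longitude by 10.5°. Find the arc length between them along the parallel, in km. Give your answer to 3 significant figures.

Arc length along a parallel = R cos φ · Δλ (with Δλ in radians).
= 6371 × cos 60° × (10.5° × π/180) = 6371 × 0.5000 × 0.1833 ≈ 584 km.

584 km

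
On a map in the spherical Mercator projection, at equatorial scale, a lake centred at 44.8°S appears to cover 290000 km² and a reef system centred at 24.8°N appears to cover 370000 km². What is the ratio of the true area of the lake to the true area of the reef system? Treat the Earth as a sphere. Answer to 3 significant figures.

Mercator's areal exaggeration is sec²φ; hence true area = (apparent area) · cos²φ.
True area of lake: 290000 × cos²(44.8°) = 290000 × 0.5035 = 146000 km².
True area of reef system: 370000 × cos²(24.8°) = 370000 × 0.8241 = 304900 km².
Ratio = 146000 / 304900 ≈ 0.479.

0.479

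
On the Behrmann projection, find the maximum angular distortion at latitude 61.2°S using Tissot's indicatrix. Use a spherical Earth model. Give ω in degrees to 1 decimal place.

63.7°

The Behrmann projection is cylindrical equal-area with φ₀ = 30°. Cylindrical equal-area (φ₀ = 30°): h = cos φ / cos 30° along meridians, k = cos 30° / cos φ along parallels; h·k = 1.
At 61.2°: h = 0.5563, k = 1.798; principal scales a = 1.798, b = 0.5563.
sin(ω/2) = (a − b)/(a + b) = 1.241/2.354 = 0.5274, so ω = 2 arcsin(0.5274) ≈ 63.7°.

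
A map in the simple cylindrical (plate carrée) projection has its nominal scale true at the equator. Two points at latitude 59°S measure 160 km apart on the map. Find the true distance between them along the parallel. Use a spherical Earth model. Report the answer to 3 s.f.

82.4 km

For the equirectangular projection with φ₀ = 0 (plate carrée), h = 1 along meridians and k = sec φ along parallels.
Along the parallel at 59°, map distances are exaggerated by k = sec 59° = 1.942.
True distance = 160 / 1.942 = 160 × cos 59° ≈ 82.4 km.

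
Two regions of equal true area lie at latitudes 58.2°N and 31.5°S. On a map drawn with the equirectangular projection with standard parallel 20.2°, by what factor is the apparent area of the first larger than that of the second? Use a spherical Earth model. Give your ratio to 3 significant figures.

With standard parallel φ₀ = 20.2°, the equirectangular projection gives x = Rλ cos φ₀, y = Rφ, so h = 1 and k = cos 20.2° / cos φ.
Areal scale at 58.2°: h·k = 1.000 × 1.781 = 1.781.
Areal scale at 31.5°: h·k = 1.000 × 1.101 = 1.101.
Ratio = 1.781/1.101 ≈ 1.62.

1.62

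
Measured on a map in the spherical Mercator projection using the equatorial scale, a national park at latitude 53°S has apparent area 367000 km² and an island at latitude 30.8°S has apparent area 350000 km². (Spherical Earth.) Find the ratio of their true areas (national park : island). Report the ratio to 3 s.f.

0.515

On Mercator the areal scale is sec²φ, so true area = apparent × cos²φ.
True area of national park: 367000 × cos²(53°) = 367000 × 0.3622 = 132900 km².
True area of island: 350000 × cos²(30.8°) = 350000 × 0.7378 = 258200 km².
Ratio = 132900 / 258200 ≈ 0.515.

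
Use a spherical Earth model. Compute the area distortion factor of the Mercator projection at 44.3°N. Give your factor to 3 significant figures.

1.95

For Mercator, h = k = sec φ (a conformal cylindrical projection has a single point scale, 1/cos φ).
Areal scale = k² = sec²φ = 1/cos²(44.3°) = 1/0.7157² = 1.952.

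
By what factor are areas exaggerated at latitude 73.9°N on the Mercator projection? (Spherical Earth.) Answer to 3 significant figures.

Mercator is conformal, so the point scale is isotropic: h = k = sec φ = 1/cos φ.
Areal scale = k² = sec²φ = 1/cos²(73.9°) = 1/0.2773² = 13.00.

13.0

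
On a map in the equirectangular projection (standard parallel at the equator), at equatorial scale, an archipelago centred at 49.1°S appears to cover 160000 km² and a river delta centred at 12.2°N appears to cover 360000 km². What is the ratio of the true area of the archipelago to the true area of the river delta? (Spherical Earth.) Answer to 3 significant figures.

0.298

On the plate carrée, areal scale = h·k = 1 × sec φ, so true area = apparent × cos φ.
True area of archipelago: 160000 × cos(49.1°) = 160000 × 0.6547 = 104800 km².
True area of river delta: 360000 × cos(12.2°) = 360000 × 0.9774 = 351900 km².
Ratio = 104800 / 351900 ≈ 0.298.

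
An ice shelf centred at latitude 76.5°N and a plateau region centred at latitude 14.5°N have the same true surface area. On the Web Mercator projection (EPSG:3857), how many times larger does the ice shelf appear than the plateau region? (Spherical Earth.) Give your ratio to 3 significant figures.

On Mercator, area is exaggerated by sec²φ = 1/cos²φ.
At 76.5°: sec²(76.5°) = 1/0.2334² = 18.35.
At 14.5°: sec²(14.5°) = 1/0.9681² = 1.067.
Ratio = 18.35/1.067 = cos²(14.5°)/cos²(76.5°) ≈ 17.2.

17.2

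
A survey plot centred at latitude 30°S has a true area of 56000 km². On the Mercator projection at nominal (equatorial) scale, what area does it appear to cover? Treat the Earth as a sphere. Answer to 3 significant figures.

Mercator is conformal, so the point scale is isotropic: h = k = sec φ = 1/cos φ.
Areal scale = k² = sec²φ = 1/cos²(30°) = 1/0.8660² = 1.333.
Apparent area = 56000 × 1.333 ≈ 74700 km².

74700 km²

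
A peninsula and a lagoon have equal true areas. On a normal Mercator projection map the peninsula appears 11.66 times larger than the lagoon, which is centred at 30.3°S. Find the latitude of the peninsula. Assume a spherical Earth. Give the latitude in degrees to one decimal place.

For equal true areas on Mercator, apparent areas scale as sec²φ, so the ratio is cos²φ₂ / cos²φ₁.
cos²φ₂ / cos²φ₁ = 11.66  ⇒  cos φ₁ = cos 30.3° / √11.66 = 0.8634/3.415 = 0.2528.
φ₁ = arccos(0.2528) ≈ 75.4°.

75.4°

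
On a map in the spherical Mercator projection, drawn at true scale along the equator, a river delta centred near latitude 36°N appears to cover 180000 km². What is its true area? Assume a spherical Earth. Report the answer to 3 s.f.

For Mercator, h = k = sec φ (a conformal cylindrical projection has a single point scale, 1/cos φ).
Areal scale = k² = sec²φ = 1/cos²(36°) = 1/0.8090² = 1.528.
True area = apparent / (areal scale) = 180000 / 1.528 ≈ 118000 km².

118000 km²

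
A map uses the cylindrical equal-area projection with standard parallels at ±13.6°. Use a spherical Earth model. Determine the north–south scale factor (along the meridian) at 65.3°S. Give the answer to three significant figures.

For cylindrical equal-area with standard parallel φ₀, h = cos φ / cos φ₀ and k = cos φ₀ / cos φ, so h·k = 1.
h = cos 65.3° / cos 13.6° = 0.4179/0.9720 = 0.4299.

0.430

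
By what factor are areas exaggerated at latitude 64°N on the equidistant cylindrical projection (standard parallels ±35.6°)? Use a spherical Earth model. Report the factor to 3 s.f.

1.85

In the equirectangular projection with standard parallel φ₀ = 35.6° (x = Rλ cos φ₀, y = Rφ), meridians are true-scale (h = 1) and the parallel scale is k = cos φ₀ / cos φ.
Areal scale = h·k = 1 × cos φ₀ / cos φ; at 64°, h = 1.000, k = 1.855, so h·k = 1.855.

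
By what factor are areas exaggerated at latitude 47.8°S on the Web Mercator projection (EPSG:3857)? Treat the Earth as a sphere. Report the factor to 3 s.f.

For Mercator, h = k = sec φ (a conformal cylindrical projection has a single point scale, 1/cos φ).
Areal scale = k² = sec²φ = 1/cos²(47.8°) = 1/0.6717² = 2.216.

2.22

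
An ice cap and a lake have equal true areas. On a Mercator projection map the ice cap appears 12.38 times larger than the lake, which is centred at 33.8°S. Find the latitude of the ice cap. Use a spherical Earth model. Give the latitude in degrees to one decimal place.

On Mercator, (apparent₁)/(apparent₂) = sec²φ₁ / sec²φ₂ when true areas are equal.
cos²φ₂ / cos²φ₁ = 12.38  ⇒  cos φ₁ = cos 33.8° / √12.38 = 0.8310/3.519 = 0.2362.
φ₁ = arccos(0.2362) ≈ 76.3°.

76.3°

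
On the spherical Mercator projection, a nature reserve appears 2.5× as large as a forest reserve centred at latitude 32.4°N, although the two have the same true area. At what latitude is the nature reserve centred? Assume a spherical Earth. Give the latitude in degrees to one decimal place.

57.7°

On Mercator, (apparent₁)/(apparent₂) = sec²φ₁ / sec²φ₂ when true areas are equal.
cos²φ₂ / cos²φ₁ = 2.5  ⇒  cos φ₁ = cos 32.4° / √2.5 = 0.8443/1.581 = 0.5340.
φ₁ = arccos(0.5340) ≈ 57.7°.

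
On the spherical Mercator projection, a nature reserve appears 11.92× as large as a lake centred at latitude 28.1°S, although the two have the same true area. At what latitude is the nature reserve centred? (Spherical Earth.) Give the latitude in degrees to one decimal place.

75.2°

On Mercator, (apparent₁)/(apparent₂) = sec²φ₁ / sec²φ₂ when true areas are equal.
cos²φ₂ / cos²φ₁ = 11.92  ⇒  cos φ₁ = cos 28.1° / √11.92 = 0.8821/3.453 = 0.2555.
φ₁ = arccos(0.2555) ≈ 75.2°.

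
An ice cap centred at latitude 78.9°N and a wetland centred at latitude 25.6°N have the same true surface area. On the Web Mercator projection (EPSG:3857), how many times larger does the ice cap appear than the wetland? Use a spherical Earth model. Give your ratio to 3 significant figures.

21.9

Mercator is conformal with k = sec φ, so areal scale = k² = sec²φ.
At 78.9°: sec²(78.9°) = 1/0.1925² = 26.98.
At 25.6°: sec²(25.6°) = 1/0.9018² = 1.230.
Ratio = 26.98/1.230 = cos²(25.6°)/cos²(78.9°) ≈ 21.9.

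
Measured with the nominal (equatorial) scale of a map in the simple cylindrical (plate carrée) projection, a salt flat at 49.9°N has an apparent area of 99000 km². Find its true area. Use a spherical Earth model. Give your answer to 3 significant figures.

Plate carrée maps x = Rλ, y = Rφ. The meridian scale is h = 1 and the parallel scale is k = 1/cos φ = sec φ.
Areal scale = h·k = 1 × sec φ; at 49.9°, h = 1.000, k = 1.552, so h·k = 1.552.
True area = apparent / (areal scale) = 99000 / 1.552 ≈ 63800 km².

63800 km²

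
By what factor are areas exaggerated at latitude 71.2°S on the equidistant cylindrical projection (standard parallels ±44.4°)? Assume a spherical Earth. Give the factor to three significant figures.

The equidistant cylindrical projection with φ₀ = 44.4° has h = 1 (meridians true) and k = cos φ₀ / cos φ along parallels.
Areal scale = h·k = 1 × cos φ₀ / cos φ; at 71.2°, h = 1.000, k = 2.217, so h·k = 2.217.

2.22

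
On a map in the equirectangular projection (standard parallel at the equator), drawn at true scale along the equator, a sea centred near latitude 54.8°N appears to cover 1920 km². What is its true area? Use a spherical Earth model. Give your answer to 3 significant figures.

1110 km²

For the equirectangular projection with φ₀ = 0 (plate carrée), h = 1 along meridians and k = sec φ along parallels.
Areal scale = h·k = 1 × sec φ; at 54.8°, h = 1.000, k = 1.735, so h·k = 1.735.
True area = apparent / (areal scale) = 1920 / 1.735 ≈ 1110 km².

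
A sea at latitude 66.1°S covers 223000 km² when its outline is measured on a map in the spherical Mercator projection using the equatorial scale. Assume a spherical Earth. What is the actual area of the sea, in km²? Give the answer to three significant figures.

36600 km²

For Mercator, h = k = sec φ (a conformal cylindrical projection has a single point scale, 1/cos φ).
Areal scale = k² = sec²φ = 1/cos²(66.1°) = 1/0.4051² = 6.092.
True area = apparent / (areal scale) = 223000 / 6.092 ≈ 36600 km².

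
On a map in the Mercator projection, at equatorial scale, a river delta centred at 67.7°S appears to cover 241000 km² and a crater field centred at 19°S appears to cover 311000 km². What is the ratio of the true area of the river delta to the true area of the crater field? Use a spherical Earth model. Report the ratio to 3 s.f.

0.125

On Mercator the areal scale is sec²φ, so true area = apparent × cos²φ.
True area of river delta: 241000 × cos²(67.7°) = 241000 × 0.1440 = 34700 km².
True area of crater field: 311000 × cos²(19°) = 311000 × 0.8940 = 278000 km².
Ratio = 34700 / 278000 ≈ 0.125.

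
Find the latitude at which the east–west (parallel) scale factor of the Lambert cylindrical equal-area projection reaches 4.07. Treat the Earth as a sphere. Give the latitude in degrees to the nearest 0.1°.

75.8°

The Lambert cylindrical equal-area projection is the cylindrical equal-area projection with its standard parallel at the equator (φ₀ = 0). Cylindrical equal-area (φ₀ = 0°): h = cos φ / cos 0° along meridians, k = cos 0° / cos φ along parallels; h·k = 1.
k = cos φ₀ / cos φ = 4.07  ⇒  cos φ = cos 0° / 4.07 = 0.2457.
φ = arccos(0.2457) ≈ 75.8°.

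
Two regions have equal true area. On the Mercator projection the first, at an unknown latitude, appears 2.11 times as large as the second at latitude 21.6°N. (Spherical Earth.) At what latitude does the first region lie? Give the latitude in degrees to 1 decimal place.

Mercator areal scale is sec²φ, so apparent-area ratio = sec²φ₁ / sec²φ₂ = cos²φ₂ / cos²φ₁.
cos²φ₂ / cos²φ₁ = 2.11  ⇒  cos φ₁ = cos 21.6° / √2.11 = 0.9298/1.453 = 0.6401.
φ₁ = arccos(0.6401) ≈ 50.2°.

50.2°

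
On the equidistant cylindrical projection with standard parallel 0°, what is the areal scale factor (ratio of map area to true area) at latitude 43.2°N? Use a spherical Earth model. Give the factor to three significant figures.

In the plate carrée (x = Rλ, y = Rφ), meridians are true-scale (h = 1) and parallels are stretched by k = sec φ.
Areal scale = h·k = 1 × sec φ; at 43.2°, h = 1.000, k = 1.372, so h·k = 1.372.

1.37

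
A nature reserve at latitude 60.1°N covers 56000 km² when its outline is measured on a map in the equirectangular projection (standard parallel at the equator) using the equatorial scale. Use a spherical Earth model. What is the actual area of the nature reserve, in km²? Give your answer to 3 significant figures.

27900 km²

In the plate carrée (x = Rλ, y = Rφ), meridians are true-scale (h = 1) and parallels are stretched by k = sec φ.
Areal scale = h·k = 1 × sec φ; at 60.1°, h = 1.000, k = 2.006, so h·k = 2.006.
True area = apparent / (areal scale) = 56000 / 2.006 ≈ 27900 km².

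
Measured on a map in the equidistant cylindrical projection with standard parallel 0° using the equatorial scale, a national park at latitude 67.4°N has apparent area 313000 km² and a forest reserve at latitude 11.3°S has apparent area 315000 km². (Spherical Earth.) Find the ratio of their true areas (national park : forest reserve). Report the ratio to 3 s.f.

On the plate carrée, areal scale = h·k = 1 × sec φ, so true area = apparent × cos φ.
True area of national park: 313000 × cos(67.4°) = 313000 × 0.3843 = 120300 km².
True area of forest reserve: 315000 × cos(11.3°) = 315000 × 0.9806 = 308900 km².
Ratio = 120300 / 308900 ≈ 0.389.

0.389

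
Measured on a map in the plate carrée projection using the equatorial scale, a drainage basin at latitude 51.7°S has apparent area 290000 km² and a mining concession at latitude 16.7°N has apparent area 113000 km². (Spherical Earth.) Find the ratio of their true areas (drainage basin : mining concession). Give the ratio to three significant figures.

Plate carrée has h = 1 and k = sec φ, giving areal scale sec φ; true area = (apparent area) · cos φ.
True area of drainage basin: 290000 × cos(51.7°) = 290000 × 0.6198 = 179700 km².
True area of mining concession: 113000 × cos(16.7°) = 113000 × 0.9578 = 108200 km².
Ratio = 179700 / 108200 ≈ 1.66.

1.66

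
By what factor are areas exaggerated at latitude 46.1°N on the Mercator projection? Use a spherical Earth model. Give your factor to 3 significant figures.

2.08

Mercator is conformal, so the point scale is isotropic: h = k = sec φ = 1/cos φ.
Areal scale = k² = sec²φ = 1/cos²(46.1°) = 1/0.6934² = 2.080.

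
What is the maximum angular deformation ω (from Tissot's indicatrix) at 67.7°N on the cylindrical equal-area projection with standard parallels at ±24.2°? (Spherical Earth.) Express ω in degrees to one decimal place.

89.6°

Cylindrical equal-area (φ₀ = 24.2°): h = cos φ / cos 24.2° along meridians, k = cos 24.2° / cos φ along parallels; h·k = 1.
At 67.7°: h = 0.4160, k = 2.404; principal scales a = 2.404, b = 0.4160.
sin(ω/2) = (a − b)/(a + b) = 1.988/2.820 = 0.7049, so ω = 2 arcsin(0.7049) ≈ 89.6°.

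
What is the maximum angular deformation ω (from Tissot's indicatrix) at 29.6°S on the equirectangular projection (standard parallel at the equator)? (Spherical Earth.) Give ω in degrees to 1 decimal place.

8.0°

For the equirectangular projection with φ₀ = 0 (plate carrée), h = 1 along meridians and k = sec φ along parallels.
At 29.6°: h = 1.000, k = 1.150; principal scales a = 1.150, b = 1.000.
sin(ω/2) = (a − b)/(a + b) = 0.1501/2.150 = 0.06981, so ω = 2 arcsin(0.06981) ≈ 8.0°.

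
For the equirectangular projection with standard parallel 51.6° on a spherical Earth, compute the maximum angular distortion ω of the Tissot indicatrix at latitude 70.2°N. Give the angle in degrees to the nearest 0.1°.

34.2°

With standard parallel φ₀ = 51.6°, the equirectangular projection gives x = Rλ cos φ₀, y = Rφ, so h = 1 and k = cos 51.6° / cos φ.
At 70.2°: h = 1.000, k = 1.834; principal scales a = 1.834, b = 1.000.
sin(ω/2) = (a − b)/(a + b) = 0.8337/2.834 = 0.2942, so ω = 2 arcsin(0.2942) ≈ 34.2°.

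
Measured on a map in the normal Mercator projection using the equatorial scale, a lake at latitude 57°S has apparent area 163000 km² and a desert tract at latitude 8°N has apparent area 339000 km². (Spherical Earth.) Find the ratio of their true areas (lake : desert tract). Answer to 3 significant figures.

Since Mercator area scale is 1/cos²φ, the true area equals the apparent area multiplied by cos²φ.
True area of lake: 163000 × cos²(57°) = 163000 × 0.2966 = 48350 km².
True area of desert tract: 339000 × cos²(8°) = 339000 × 0.9806 = 332400 km².
Ratio = 48350 / 332400 ≈ 0.145.

0.145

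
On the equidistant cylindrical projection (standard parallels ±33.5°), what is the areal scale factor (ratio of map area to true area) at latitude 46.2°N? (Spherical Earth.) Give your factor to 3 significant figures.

With standard parallel φ₀ = 33.5°, the equirectangular projection gives x = Rλ cos φ₀, y = Rφ, so h = 1 and k = cos 33.5° / cos φ.
Areal scale = h·k = 1 × cos φ₀ / cos φ; at 46.2°, h = 1.000, k = 1.205, so h·k = 1.205.

1.20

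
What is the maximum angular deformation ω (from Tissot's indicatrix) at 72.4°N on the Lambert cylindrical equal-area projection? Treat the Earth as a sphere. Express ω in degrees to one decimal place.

112.7°

The Lambert cylindrical equal-area projection is the cylindrical equal-area projection with its standard parallel at the equator (φ₀ = 0). Cylindrical equal-area (φ₀ = 0°): h = cos φ / cos 0° along meridians, k = cos 0° / cos φ along parallels; h·k = 1.
At 72.4°: h = 0.3024, k = 3.307; principal scales a = 3.307, b = 0.3024.
sin(ω/2) = (a − b)/(a + b) = 3.005/3.610 = 0.8325, so ω = 2 arcsin(0.8325) ≈ 112.7°.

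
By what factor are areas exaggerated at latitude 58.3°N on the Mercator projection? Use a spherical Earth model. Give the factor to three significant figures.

3.62

For Mercator, h = k = sec φ (a conformal cylindrical projection has a single point scale, 1/cos φ).
Areal scale = k² = sec²φ = 1/cos²(58.3°) = 1/0.5255² = 3.622.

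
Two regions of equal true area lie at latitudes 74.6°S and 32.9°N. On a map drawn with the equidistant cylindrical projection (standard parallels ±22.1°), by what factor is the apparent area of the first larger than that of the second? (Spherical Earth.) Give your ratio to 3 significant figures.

In the equirectangular projection with standard parallel φ₀ = 22.1° (x = Rλ cos φ₀, y = Rφ), meridians are true-scale (h = 1) and the parallel scale is k = cos φ₀ / cos φ.
Areal scale at 74.6°: h·k = 1.000 × 3.489 = 3.489.
Areal scale at 32.9°: h·k = 1.000 × 1.104 = 1.104.
Ratio = 3.489/1.104 ≈ 3.16.

3.16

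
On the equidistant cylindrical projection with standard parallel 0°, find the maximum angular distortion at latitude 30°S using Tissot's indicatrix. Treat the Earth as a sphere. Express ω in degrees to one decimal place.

8.2°

Plate carrée maps x = Rλ, y = Rφ. The meridian scale is h = 1 and the parallel scale is k = 1/cos φ = sec φ.
At 30°: h = 1.000, k = 1.155; principal scales a = 1.155, b = 1.000.
sin(ω/2) = (a − b)/(a + b) = 0.1547/2.155 = 0.07180, so ω = 2 arcsin(0.07180) ≈ 8.2°.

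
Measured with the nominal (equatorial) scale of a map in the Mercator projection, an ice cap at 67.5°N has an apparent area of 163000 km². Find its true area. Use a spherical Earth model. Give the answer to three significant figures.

The Mercator projection is conformal; its linear scale factor is the same in every direction and equals sec φ = 1/cos φ.
Areal scale = k² = sec²φ = 1/cos²(67.5°) = 1/0.3827² = 6.828.
True area = apparent / (areal scale) = 163000 / 6.828 ≈ 23900 km².

23900 km²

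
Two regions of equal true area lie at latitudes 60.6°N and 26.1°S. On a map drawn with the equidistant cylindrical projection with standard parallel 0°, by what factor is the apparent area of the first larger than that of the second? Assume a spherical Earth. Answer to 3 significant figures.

1.83

Plate carrée maps x = Rλ, y = Rφ. The meridian scale is h = 1 and the parallel scale is k = 1/cos φ = sec φ.
Areal scale at 60.6°: h·k = 1.000 × 2.037 = 2.037.
Areal scale at 26.1°: h·k = 1.000 × 1.114 = 1.114.
Ratio = 2.037/1.114 ≈ 1.83.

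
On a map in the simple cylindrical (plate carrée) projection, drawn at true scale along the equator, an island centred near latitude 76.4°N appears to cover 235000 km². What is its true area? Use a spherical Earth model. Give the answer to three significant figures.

For the equirectangular projection with φ₀ = 0 (plate carrée), h = 1 along meridians and k = sec φ along parallels.
Areal scale = h·k = 1 × sec φ; at 76.4°, h = 1.000, k = 4.253, so h·k = 4.253.
True area = apparent / (areal scale) = 235000 / 4.253 ≈ 55300 km².

55300 km²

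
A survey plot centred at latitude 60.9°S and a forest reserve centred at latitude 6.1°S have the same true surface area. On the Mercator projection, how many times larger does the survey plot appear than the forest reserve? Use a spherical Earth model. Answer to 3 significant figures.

Mercator is conformal with k = sec φ, so areal scale = k² = sec²φ.
At 60.9°: sec²(60.9°) = 1/0.4863² = 4.228.
At 6.1°: sec²(6.1°) = 1/0.9943² = 1.011.
Ratio = 4.228/1.011 = cos²(6.1°)/cos²(60.9°) ≈ 4.18.

4.18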